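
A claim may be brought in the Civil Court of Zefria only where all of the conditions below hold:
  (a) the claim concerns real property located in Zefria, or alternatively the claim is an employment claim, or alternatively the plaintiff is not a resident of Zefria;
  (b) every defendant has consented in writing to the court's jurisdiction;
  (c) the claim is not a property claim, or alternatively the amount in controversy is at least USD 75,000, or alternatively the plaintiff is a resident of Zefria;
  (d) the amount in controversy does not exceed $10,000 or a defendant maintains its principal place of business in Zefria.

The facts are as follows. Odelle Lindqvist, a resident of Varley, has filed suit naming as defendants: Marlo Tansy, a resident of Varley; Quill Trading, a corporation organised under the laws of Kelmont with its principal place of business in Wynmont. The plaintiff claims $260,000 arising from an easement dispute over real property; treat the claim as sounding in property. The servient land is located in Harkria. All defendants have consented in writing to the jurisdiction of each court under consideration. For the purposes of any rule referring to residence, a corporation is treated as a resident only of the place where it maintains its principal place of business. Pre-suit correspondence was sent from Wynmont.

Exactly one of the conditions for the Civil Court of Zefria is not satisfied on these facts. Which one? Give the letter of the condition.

(d)

The Civil Court of Zefria:
  (a) The plaintiff resides in Varley, which is not Zefria, which satisfies one of the alternatives. Satisfied.
  (b) Every defendant has filed written consent. Condition met.
  (c) The amount in controversy is 260,000 dollars, which meets the $75,000 floor, so this disjunct is met. Condition met.
  (d) The amount in controversy is 260,000 dollars, above the 10,000 dollars ceiling; the corporate defendant(s) have their principal place of business in Wynmont, not Zefria — every alternative fails. Fails.
Only condition (d) fails.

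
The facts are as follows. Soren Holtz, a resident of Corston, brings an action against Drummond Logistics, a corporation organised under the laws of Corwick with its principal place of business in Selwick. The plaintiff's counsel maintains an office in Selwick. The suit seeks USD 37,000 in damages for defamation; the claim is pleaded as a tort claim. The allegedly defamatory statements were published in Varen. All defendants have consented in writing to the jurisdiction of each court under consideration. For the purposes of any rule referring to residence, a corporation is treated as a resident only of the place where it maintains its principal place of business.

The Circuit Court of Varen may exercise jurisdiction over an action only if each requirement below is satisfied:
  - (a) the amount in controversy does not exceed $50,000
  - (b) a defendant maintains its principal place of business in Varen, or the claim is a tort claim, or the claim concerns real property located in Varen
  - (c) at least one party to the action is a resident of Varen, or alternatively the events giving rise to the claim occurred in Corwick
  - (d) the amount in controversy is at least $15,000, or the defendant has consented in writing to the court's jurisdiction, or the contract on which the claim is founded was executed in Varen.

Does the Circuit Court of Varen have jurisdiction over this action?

No

The Circuit Court of Varen:
  (a) The amount in controversy is 37,000 dollars, within the USD 50,000 ceiling. Satisfied.
  (b) The claim is a tort claim, which satisfies one of the alternatives. Satisfied.
  (c) No party resides in Varen; the operative events occurred in Varen, not Corwick — no alternative holds. Not met.
  (d) The amount in controversy is USD 37,000, which meets the $15,000 floor, so this disjunct is met. Met.
  → At least one condition fails; no jurisdiction.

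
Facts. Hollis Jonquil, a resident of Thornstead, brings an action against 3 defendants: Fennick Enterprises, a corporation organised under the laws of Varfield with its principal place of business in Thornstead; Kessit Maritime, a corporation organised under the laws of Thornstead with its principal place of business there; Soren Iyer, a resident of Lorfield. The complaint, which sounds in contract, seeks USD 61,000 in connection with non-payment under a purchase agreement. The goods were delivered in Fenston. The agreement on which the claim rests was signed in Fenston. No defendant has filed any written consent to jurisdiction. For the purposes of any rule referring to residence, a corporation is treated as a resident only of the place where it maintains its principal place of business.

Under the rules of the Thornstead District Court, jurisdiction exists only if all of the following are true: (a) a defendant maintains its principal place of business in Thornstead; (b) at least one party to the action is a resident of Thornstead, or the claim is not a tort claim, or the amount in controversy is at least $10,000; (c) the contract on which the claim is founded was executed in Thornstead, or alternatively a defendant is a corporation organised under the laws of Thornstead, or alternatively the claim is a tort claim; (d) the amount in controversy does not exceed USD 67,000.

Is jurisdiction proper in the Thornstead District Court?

The Thornstead District Court:
  (a) Fennick Enterprises has its principal place of business in Thornstead. Satisfied.
  (b) Hollis Jonquil resides in Thornstead, so one alternative holds. Met.
  (c) Kessit Maritime is organised under the laws of Thornstead, so one alternative holds. Met.
  (d) The amount in controversy is $61,000, within the $67,000 ceiling. Satisfied.
  → All conditions met; jurisdiction exists.

Yes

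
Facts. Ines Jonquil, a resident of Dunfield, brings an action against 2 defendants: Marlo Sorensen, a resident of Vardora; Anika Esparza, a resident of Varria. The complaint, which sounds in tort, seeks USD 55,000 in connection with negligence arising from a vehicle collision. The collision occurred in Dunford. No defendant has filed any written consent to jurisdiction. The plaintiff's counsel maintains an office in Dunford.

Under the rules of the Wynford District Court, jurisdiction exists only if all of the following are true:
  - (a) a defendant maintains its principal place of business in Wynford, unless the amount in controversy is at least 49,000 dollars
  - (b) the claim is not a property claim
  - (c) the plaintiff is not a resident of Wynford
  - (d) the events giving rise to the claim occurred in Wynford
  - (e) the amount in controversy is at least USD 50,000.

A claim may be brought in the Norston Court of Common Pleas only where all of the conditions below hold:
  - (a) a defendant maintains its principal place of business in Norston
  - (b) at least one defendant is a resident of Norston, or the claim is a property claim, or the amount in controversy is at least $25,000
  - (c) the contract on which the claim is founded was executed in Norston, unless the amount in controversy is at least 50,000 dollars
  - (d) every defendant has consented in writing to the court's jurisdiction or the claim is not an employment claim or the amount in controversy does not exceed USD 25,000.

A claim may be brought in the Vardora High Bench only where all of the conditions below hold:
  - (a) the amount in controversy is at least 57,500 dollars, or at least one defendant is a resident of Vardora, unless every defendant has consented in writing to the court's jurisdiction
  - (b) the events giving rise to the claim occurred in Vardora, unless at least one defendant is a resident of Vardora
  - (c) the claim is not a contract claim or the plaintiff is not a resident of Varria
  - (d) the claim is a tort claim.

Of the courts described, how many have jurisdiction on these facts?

The Wynford District Court:
  (a) No defendant is a corporation. But the amount in controversy is $55,000, which meets the $49,000 floor, and the 'unless' clause therefore excuses the requirement. Condition met.
  (b) The claim is a tort claim, not a property claim. Met.
  (c) The plaintiff resides in Dunfield, which is not Wynford. Met.
  (d) The operative events occurred in Dunford, not Wynford. Condition not met.
  (e) The amount in controversy is USD 55,000, which meets the $50,000 floor. Condition met.
  → No jurisdiction.
The Norston Court of Common Pleas:
  (a) No defendant is a corporation. Condition not met.
  (b) The amount in controversy is USD 55,000, which meets the $25,000 floor, which satisfies one of the alternatives. Met.
  (c) No contract (and hence no place of execution) is alleged. The proviso rescues it, though: the amount in controversy is USD 55,000, which meets the USD 50,000 floor. Met.
  (d) The claim is a tort claim, not an employment claim — that alternative is enough. Satisfied.
  → Not every requirement is met — no jurisdiction.
The Vardora High Bench:
  (a) Marlo Sorensen resides in Vardora — that alternative is enough. Satisfied.
  (b) The operative events occurred in Dunford, not Vardora. But Marlo Sorensen resides in Vardora, and the 'unless' clause therefore excuses the requirement. Satisfied.
  (c) The claim is a tort claim, not a contract claim, so one alternative holds. Met.
  (d) The claim is a tort claim. Met.
  → The court has jurisdiction.
Courts with jurisdiction: the Vardora High Bench — 1 in total.

1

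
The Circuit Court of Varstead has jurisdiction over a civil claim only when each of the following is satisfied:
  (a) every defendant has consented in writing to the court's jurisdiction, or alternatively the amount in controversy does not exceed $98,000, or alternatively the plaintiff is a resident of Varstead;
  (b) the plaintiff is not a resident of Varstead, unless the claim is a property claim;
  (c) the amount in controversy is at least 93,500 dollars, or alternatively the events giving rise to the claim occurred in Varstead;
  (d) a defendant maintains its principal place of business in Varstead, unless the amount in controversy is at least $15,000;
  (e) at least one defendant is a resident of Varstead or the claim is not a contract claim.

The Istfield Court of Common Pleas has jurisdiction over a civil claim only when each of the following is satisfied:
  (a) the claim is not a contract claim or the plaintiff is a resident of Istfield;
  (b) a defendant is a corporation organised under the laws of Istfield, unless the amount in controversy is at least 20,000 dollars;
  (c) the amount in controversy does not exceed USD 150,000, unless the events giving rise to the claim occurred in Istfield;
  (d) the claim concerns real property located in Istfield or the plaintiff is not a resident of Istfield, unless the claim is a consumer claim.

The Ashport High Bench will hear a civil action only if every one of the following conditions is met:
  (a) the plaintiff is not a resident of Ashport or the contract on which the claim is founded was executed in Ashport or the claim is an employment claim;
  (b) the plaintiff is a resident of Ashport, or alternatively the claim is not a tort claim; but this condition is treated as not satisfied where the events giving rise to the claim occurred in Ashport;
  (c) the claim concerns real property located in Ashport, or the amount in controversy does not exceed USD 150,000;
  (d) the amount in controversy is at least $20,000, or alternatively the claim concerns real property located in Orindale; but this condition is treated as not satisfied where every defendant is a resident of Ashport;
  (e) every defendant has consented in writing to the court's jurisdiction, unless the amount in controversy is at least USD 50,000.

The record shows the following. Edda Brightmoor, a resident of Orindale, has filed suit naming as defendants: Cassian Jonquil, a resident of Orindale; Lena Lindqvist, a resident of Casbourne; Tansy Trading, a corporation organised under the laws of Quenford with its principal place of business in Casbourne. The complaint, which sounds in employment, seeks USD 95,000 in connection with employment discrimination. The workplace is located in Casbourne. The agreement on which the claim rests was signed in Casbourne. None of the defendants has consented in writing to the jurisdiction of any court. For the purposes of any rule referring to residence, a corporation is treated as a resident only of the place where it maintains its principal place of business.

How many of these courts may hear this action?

3

The Circuit Court of Varstead:
  (a) The amount in controversy is USD 95,000, within the $98,000 ceiling — that alternative is enough. Condition met.
  (b) The plaintiff resides in Orindale, which is not Varstead. Met.
  (c) The amount in controversy is USD 95,000, which meets the 93,500 dollars floor — that alternative is enough. Condition met.
  (d) The corporate defendant(s) have their principal place of business in Casbourne, not Varstead. The proviso rescues it, though: the amount in controversy is $95,000, which meets the 15,000 dollars floor. Satisfied.
  (e) The claim is an employment claim, not a contract claim, so one alternative holds. Condition met.
  → Every requirement is satisfied — jurisdiction.
The Istfield Court of Common Pleas:
  (a) The claim is an employment claim, not a contract claim, so this disjunct is met. Satisfied.
  (b) The corporate defendant(s) are organised in Quenford, not Istfield. However, the amount in controversy is USD 95,000, which meets the 20,000 dollars floor, so the 'unless' proviso supplies this condition. Satisfied.
  (c) The amount in controversy is 95,000 dollars, within the $150,000 ceiling. Met.
  (d) The plaintiff resides in Orindale, which is not Istfield — that alternative is enough. Satisfied.
  → The court has jurisdiction.
The Ashport High Bench:
  (a) The plaintiff resides in Orindale, which is not Ashport — that alternative is enough. Condition met.
  (b) The claim is an employment claim, not a tort claim — that alternative is enough. And the carve-out is inapplicable — the operative events occurred in Casbourne, not Ashport. Met.
  (c) The amount in controversy is $95,000, within the $150,000 ceiling, which satisfies one of the alternatives. Met.
  (d) The amount in controversy is USD 95,000, which meets the 20,000 dollars floor, so one alternative holds. The carve-out does not apply: the defendants reside as follows — Cassian Jonquil in Orindale, Lena Lindqvist in Casbourne, Tansy Trading in Casbourne — not all in Ashport. Met.
  (e) No such written consent has been filed. But the amount in controversy is $95,000, which meets the USD 50,000 floor, and the 'unless' clause therefore excuses the requirement. Satisfied.
  → All conditions met; jurisdiction exists.
Courts with jurisdiction: the Circuit Court of Varstead, the Istfield Court of Common Pleas, the Ashport High Bench — 3 in total.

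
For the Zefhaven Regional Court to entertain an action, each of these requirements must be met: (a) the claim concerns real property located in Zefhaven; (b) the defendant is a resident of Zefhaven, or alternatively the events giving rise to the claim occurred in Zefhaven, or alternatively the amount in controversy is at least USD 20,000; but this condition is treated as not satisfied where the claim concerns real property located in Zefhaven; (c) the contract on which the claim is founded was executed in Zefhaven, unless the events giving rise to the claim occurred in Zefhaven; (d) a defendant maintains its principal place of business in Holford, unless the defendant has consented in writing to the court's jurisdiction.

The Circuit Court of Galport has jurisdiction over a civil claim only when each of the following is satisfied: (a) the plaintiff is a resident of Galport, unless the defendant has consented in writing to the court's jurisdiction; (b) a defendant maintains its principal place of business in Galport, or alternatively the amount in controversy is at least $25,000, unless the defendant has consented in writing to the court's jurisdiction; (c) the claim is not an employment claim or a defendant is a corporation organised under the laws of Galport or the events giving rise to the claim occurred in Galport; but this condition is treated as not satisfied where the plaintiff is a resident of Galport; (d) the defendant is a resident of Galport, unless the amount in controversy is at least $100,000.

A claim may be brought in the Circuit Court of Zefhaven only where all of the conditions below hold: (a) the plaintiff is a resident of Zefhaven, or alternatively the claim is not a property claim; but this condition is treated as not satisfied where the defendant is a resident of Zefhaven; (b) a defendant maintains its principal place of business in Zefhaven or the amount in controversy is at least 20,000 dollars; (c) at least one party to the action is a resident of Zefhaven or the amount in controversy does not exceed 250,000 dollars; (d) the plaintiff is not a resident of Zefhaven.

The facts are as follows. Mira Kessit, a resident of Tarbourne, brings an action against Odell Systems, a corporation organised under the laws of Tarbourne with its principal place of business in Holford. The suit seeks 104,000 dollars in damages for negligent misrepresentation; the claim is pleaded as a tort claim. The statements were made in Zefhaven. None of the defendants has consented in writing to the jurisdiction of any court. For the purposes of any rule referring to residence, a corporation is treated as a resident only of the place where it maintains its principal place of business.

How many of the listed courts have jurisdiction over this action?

The Zefhaven Regional Court:
  (a) The claim does not concern real property. Not satisfied.
  (b) The operative events occurred in Zefhaven, so one alternative holds. And the carve-out is inapplicable — the claim does not concern real property. Condition met.
  (c) No contract (and hence no place of execution) is alleged. But the operative events occurred in Zefhaven, and the 'unless' clause therefore excuses the requirement. Condition met.
  (d) Odell Systems has its principal place of business in Holford. Condition met.
  → The court lacks jurisdiction.
The Circuit Court of Galport:
  (a) The plaintiff resides in Tarbourne, not Galport. And no such written consent has been filed, so the proviso does not save it. Fails.
  (b) The amount in controversy is USD 104,000, which meets the $25,000 floor, so this disjunct is met. Condition met.
  (c) The claim is a tort claim, not an employment claim — that alternative is enough. The exception is not triggered, since the plaintiff resides in Tarbourne, not Galport. Met.
  (d) The defendant resides in Holford, not Galport. But the amount in controversy is $104,000, which meets the USD 100,000 floor, and the 'unless' clause therefore excuses the requirement. Condition met.
  → The court lacks jurisdiction.
The Circuit Court of Zefhaven:
  (a) The claim is a tort claim, not a property claim — that alternative is enough. The carve-out does not apply: the defendant resides in Holford, not Zefhaven. Met.
  (b) The amount in controversy is 104,000 dollars, which meets the 20,000 dollars floor, which satisfies one of the alternatives. Condition met.
  (c) The amount in controversy is USD 104,000, within the $250,000 ceiling, so one alternative holds. Met.
  (d) The plaintiff resides in Tarbourne, which is not Zefhaven. Met.
  → Every requirement is satisfied — jurisdiction.
Courts with jurisdiction: the Circuit Court of Zefhaven — 1 in total.

1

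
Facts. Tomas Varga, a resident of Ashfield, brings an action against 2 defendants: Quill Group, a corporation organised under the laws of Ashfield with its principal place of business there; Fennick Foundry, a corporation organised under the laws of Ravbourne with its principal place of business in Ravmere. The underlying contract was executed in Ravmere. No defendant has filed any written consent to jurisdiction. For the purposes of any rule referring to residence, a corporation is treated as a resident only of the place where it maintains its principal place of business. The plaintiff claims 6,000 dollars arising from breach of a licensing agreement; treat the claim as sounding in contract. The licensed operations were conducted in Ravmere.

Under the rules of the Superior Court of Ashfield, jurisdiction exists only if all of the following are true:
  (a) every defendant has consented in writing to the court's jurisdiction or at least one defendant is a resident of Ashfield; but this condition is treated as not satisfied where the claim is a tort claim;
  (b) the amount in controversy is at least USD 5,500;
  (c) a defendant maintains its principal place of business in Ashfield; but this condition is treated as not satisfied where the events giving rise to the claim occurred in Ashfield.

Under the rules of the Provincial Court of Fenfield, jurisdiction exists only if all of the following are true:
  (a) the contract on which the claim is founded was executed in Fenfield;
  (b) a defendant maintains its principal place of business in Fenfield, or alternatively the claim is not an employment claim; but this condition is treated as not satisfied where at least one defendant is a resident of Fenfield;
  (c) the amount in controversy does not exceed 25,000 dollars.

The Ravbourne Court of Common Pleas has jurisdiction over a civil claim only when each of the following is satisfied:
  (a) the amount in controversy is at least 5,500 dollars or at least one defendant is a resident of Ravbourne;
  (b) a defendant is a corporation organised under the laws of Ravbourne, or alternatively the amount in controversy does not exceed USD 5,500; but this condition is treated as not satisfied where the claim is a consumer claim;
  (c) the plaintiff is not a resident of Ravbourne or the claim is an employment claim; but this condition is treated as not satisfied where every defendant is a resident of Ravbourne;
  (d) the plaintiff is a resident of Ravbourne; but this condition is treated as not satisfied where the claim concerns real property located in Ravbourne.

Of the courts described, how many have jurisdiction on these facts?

The Superior Court of Ashfield:
  (a) Quill Group resides in Ashfield, so one alternative holds. The exception is not triggered, since the claim is a contract claim, not a tort claim. Condition met.
  (b) The amount in controversy is 6,000 dollars, which meets the $5,500 floor. Condition met.
  (c) Quill Group has its principal place of business in Ashfield. The exception is not triggered, since the operative events occurred in Ravmere, not Ashfield. Satisfied.
  → All conditions met; jurisdiction exists.
The Provincial Court of Fenfield:
  (a) The contract was executed in Ravmere, not Fenfield. Not satisfied.
  (b) The claim is a contract claim, not an employment claim, so this disjunct is met. The exception is not triggered, since no defendant resides in Fenfield (they reside in Ashfield, Ravmere). Met.
  (c) The amount in controversy is $6,000, within the 25,000 dollars ceiling. Satisfied.
  → No jurisdiction.
The Ravbourne Court of Common Pleas:
  (a) The amount in controversy is USD 6,000, which meets the USD 5,500 floor, which satisfies one of the alternatives. Met.
  (b) Fennick Foundry is organised under the laws of Ravbourne, so one alternative holds. And the carve-out is inapplicable — the claim is a contract claim, not a consumer claim. Condition met.
  (c) The plaintiff resides in Ashfield, which is not Ravbourne — that alternative is enough. The exception is not triggered, since the defendants reside as follows — Quill Group in Ashfield, Fennick Foundry in Ravmere — not all in Ravbourne. Met.
  (d) The plaintiff resides in Ashfield, not Ravbourne. Fails.
  → The court lacks jurisdiction.
Courts with jurisdiction: the Superior Court of Ashfield — 1 in total.

1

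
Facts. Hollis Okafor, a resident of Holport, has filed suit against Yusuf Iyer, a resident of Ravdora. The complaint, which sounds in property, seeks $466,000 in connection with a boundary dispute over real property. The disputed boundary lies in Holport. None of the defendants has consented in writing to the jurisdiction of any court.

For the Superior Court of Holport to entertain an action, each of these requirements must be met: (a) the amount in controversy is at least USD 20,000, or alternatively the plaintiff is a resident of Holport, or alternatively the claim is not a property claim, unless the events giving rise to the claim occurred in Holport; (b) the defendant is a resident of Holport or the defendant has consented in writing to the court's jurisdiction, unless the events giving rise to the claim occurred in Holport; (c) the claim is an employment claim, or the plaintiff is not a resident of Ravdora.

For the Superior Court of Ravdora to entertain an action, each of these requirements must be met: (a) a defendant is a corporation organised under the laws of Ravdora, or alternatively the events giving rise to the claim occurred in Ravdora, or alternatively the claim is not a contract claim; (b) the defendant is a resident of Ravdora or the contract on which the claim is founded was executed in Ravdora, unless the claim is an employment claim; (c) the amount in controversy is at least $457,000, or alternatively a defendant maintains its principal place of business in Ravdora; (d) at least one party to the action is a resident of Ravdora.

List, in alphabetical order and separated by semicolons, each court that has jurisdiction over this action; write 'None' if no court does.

The Superior Court of Holport:
  (a) The amount in controversy is $466,000, which meets the USD 20,000 floor, which satisfies one of the alternatives. Met.
  (b) The defendant resides in Ravdora, not Holport; no such written consent has been filed — none of the alternatives is met. However, the operative events occurred in Holport, so the 'unless' proviso supplies this condition. Condition met.
  (c) The plaintiff resides in Holport, which is not Ravdora, so this disjunct is met. Satisfied.
  → Jurisdiction lies.
The Superior Court of Ravdora:
  (a) The claim is a property claim, not a contract claim — that alternative is enough. Condition met.
  (b) The defendant resides in Ravdora, so one alternative holds. Satisfied.
  (c) The amount in controversy is $466,000, which meets the $457,000 floor, so one alternative holds. Met.
  (d) Yusuf Iyer resides in Ravdora. Met.
  → The court has jurisdiction.

the Superior Court of Holport; the Superior Court of Ravdora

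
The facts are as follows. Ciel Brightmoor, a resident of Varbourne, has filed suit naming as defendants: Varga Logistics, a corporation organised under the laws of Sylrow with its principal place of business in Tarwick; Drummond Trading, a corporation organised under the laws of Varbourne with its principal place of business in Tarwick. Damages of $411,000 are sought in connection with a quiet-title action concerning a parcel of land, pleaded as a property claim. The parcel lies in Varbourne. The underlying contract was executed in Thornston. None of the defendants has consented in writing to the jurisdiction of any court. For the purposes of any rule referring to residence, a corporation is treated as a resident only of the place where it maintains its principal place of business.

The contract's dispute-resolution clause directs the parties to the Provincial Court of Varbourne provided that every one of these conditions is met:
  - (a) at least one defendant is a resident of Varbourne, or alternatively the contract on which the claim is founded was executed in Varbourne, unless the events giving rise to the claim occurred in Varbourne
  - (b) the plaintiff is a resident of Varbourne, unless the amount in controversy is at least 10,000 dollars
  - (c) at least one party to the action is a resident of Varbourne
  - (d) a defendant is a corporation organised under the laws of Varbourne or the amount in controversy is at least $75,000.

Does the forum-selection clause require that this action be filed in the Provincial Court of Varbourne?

The Provincial Court of Varbourne:
  (a) No defendant resides in Varbourne (they reside in Tarwick, Tarwick); the contract was executed in Thornston, not Varbourne — no alternative holds. However, the operative events occurred in Varbourne, so the 'unless' proviso supplies this condition. Satisfied.
  (b) The plaintiff resides in Varbourne. Condition met.
  (c) Ciel Brightmoor resides in Varbourne. Satisfied.
  (d) Drummond Trading is organised under the laws of Varbourne, so this disjunct is met. Condition met.
  → Forum clause is triggered.

Yes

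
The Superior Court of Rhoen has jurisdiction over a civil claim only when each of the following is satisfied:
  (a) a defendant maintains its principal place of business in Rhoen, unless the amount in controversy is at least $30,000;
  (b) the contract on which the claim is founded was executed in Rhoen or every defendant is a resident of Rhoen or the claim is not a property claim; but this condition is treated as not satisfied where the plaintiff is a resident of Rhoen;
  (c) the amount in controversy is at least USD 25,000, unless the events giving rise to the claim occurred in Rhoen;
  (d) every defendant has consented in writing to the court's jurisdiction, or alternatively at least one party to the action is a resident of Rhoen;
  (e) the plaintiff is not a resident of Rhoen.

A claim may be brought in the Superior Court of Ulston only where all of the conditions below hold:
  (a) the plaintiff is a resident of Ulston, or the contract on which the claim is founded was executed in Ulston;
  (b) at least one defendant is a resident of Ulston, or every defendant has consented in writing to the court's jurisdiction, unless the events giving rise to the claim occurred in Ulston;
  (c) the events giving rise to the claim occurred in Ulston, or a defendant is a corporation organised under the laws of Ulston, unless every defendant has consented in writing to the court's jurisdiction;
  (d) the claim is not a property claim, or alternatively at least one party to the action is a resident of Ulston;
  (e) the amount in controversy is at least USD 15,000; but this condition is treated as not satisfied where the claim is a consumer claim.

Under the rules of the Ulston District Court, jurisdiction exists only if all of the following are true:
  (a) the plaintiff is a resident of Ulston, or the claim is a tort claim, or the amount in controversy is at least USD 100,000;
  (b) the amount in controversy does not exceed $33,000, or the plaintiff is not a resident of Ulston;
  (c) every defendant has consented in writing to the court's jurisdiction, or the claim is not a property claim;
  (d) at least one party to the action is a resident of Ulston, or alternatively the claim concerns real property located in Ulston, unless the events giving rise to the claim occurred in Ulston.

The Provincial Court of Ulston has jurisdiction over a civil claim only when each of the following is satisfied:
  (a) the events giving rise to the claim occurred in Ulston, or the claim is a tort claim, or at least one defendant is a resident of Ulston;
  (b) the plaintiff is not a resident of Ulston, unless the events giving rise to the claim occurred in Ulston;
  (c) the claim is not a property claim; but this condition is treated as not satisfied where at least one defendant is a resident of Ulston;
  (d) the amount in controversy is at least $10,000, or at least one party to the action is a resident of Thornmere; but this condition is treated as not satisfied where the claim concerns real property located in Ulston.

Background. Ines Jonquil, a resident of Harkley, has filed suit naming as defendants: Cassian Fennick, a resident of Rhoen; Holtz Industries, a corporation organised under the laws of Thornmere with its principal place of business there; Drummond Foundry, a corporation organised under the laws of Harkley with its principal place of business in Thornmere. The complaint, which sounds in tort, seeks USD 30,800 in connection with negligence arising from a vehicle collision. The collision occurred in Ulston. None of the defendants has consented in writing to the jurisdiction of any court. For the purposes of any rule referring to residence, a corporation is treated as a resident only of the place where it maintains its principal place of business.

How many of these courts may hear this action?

The Superior Court of Rhoen:
  (a) The corporate defendant(s) have their principal place of business in Thornmere, not Rhoen. The proviso rescues it, though: the amount in controversy is 30,800 dollars, which meets the USD 30,000 floor. Satisfied.
  (b) The claim is a tort claim, not a property claim — that alternative is enough. The carve-out does not apply: the plaintiff resides in Harkley, not Rhoen. Met.
  (c) The amount in controversy is 30,800 dollars, which meets the 25,000 dollars floor. Condition met.
  (d) Cassian Fennick resides in Rhoen, so one alternative holds. Satisfied.
  (e) The plaintiff resides in Harkley, which is not Rhoen. Condition met.
  → The court has jurisdiction.
The Superior Court of Ulston:
  (a) The plaintiff resides in Harkley, not Ulston; no contract (and hence no place of execution) is alleged — none of the alternatives is met. Fails.
  (b) No defendant resides in Ulston (they reside in Rhoen, Thornmere, Thornmere); no such written consent has been filed — every alternative fails. The proviso rescues it, though: the operative events occurred in Ulston. Satisfied.
  (c) The operative events occurred in Ulston — that alternative is enough. Condition met.
  (d) The claim is a tort claim, not a property claim — that alternative is enough. Met.
  (e) The amount in controversy is $30,800, which meets the USD 15,000 floor. The carve-out does not apply: the claim is a tort claim, not a consumer claim. Met.
  → No jurisdiction.
The Ulston District Court:
  (a) The claim is a tort claim — that alternative is enough. Met.
  (b) The amount in controversy is 30,800 dollars, within the $33,000 ceiling, which satisfies one of the alternatives. Met.
  (c) The claim is a tort claim, not a property claim — that alternative is enough. Satisfied.
  (d) No party resides in Ulston; the claim does not concern real property — no alternative holds. The proviso rescues it, though: the operative events occurred in Ulston. Met.
  → The court has jurisdiction.
The Provincial Court of Ulston:
  (a) The operative events occurred in Ulston, so one alternative holds. Satisfied.
  (b) The plaintiff resides in Harkley, which is not Ulston. Met.
  (c) The claim is a tort claim, not a property claim. The carve-out does not apply: no defendant resides in Ulston (they reside in Rhoen, Thornmere, Thornmere). Condition met.
  (d) The amount in controversy is 30,800 dollars, which meets the USD 10,000 floor, so this disjunct is met. The exception is not triggered, since the claim does not concern real property. Satisfied.
  → Every requirement is satisfied — jurisdiction.
Courts with jurisdiction: the Superior Court of Rhoen, the Ulston District Court, the Provincial Court of Ulston — 3 in total.

3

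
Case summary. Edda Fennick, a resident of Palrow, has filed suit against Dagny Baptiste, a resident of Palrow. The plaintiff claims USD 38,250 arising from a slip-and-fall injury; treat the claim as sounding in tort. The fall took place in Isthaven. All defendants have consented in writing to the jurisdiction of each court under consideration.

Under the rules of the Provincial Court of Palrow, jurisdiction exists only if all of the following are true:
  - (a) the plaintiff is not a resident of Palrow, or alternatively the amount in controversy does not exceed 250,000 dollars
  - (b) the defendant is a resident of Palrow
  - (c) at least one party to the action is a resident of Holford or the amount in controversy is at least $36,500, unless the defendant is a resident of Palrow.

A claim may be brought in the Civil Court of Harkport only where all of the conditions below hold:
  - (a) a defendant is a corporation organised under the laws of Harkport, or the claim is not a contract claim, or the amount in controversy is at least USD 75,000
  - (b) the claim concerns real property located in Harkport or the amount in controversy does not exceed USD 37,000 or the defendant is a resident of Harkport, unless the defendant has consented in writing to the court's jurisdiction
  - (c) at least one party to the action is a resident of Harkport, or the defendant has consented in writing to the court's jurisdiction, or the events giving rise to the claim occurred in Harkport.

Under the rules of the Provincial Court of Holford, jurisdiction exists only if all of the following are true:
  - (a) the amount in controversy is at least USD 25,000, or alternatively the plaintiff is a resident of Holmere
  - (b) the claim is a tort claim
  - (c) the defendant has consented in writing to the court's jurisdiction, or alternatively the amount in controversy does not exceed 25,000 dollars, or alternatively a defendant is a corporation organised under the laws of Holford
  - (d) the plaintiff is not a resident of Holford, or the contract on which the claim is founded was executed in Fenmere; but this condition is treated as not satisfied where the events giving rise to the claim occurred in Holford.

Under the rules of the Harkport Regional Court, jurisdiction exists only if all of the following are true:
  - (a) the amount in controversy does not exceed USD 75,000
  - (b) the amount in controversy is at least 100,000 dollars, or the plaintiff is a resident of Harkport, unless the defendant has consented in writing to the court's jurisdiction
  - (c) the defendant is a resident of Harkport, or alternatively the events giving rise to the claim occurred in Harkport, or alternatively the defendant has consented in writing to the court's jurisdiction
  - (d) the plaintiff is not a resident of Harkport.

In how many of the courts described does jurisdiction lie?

4

The Provincial Court of Palrow:
  (a) The amount in controversy is $38,250, within the USD 250,000 ceiling, so this disjunct is met. Satisfied.
  (b) The defendant resides in Palrow. Met.
  (c) The amount in controversy is 38,250 dollars, which meets the USD 36,500 floor, which satisfies one of the alternatives. Met.
  → All conditions met; jurisdiction exists.
The Civil Court of Harkport:
  (a) The claim is a tort claim, not a contract claim, so this disjunct is met. Condition met.
  (b) The claim does not concern real property; the amount in controversy is $38,250, above the 37,000 dollars ceiling; the defendant resides in Palrow, not Harkport — none of the alternatives is met. But every defendant has filed written consent, and the 'unless' clause therefore excuses the requirement. Satisfied.
  (c) Every defendant has filed written consent, so one alternative holds. Met.
  → All conditions met; jurisdiction exists.
The Provincial Court of Holford:
  (a) The amount in controversy is 38,250 dollars, which meets the USD 25,000 floor, so this disjunct is met. Met.
  (b) The claim is a tort claim. Condition met.
  (c) Every defendant has filed written consent, so this disjunct is met. Condition met.
  (d) The plaintiff resides in Palrow, which is not Holford — that alternative is enough. And the carve-out is inapplicable — the operative events occurred in Isthaven, not Holford. Condition met.
  → Jurisdiction lies.
The Harkport Regional Court:
  (a) The amount in controversy is $38,250, within the USD 75,000 ceiling. Condition met.
  (b) The amount in controversy is 38,250 dollars, below the USD 100,000 floor; the plaintiff resides in Palrow, not Harkport — every alternative fails. The proviso rescues it, though: every defendant has filed written consent. Condition met.
  (c) Every defendant has filed written consent — that alternative is enough. Satisfied.
  (d) The plaintiff resides in Palrow, which is not Harkport. Condition met.
  → Jurisdiction lies.
Courts with jurisdiction: the Provincial Court of Palrow, the Civil Court of Harkport, the Provincial Court of Holford, the Harkport Regional Court — 4 in total.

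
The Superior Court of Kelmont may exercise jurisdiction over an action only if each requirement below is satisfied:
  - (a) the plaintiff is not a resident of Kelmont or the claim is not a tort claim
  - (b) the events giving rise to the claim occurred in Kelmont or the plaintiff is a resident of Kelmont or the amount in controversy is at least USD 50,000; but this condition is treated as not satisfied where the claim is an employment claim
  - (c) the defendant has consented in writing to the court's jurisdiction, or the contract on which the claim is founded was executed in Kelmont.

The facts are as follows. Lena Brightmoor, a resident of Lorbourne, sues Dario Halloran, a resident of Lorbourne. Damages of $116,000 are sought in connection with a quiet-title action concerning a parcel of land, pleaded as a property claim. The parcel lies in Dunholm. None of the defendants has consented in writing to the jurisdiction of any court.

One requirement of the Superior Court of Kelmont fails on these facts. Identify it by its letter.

The Superior Court of Kelmont:
  (a) The plaintiff resides in Lorbourne, which is not Kelmont, so one alternative holds. Met.
  (b) The amount in controversy is $116,000, which meets the $50,000 floor — that alternative is enough. And the carve-out is inapplicable — the claim is a property claim, not an employment claim. Condition met.
  (c) No such written consent has been filed; no contract (and hence no place of execution) is alleged — no alternative holds. Condition not met.
Only condition (c) fails.

(c)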